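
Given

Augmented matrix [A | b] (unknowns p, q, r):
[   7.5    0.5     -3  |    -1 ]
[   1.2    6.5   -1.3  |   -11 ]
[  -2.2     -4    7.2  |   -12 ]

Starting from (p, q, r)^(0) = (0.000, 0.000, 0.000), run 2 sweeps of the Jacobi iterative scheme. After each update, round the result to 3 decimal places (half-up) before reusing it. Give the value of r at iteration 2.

Iteration 1:
  p = (-1 - (0.5)·0.000 - (-3)·0.000) / (7.5) = -0.133
  q = (-11 - (1.2)·0.000 - (-1.3)·0.000) / (6.5) = -1.692
  r = (-12 - (-2.2)·0.000 - (-4)·0.000) / (7.2) = -1.667
Iteration 2:
  p = (-1 - (0.5)·-1.692 - (-3)·-1.667) / (7.5) = -0.687
  q = (-11 - (1.2)·-0.133 - (-1.3)·-1.667) / (6.5) = -2.001
  r = (-12 - (-2.2)·-0.133 - (-4)·-1.692) / (7.2) = -2.647

-2.647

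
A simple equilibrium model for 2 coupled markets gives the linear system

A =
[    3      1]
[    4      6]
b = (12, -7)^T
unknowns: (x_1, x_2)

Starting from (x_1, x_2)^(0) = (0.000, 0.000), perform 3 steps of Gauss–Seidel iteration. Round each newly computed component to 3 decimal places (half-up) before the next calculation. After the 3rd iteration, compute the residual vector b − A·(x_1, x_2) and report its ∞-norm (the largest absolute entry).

Iteration 1:
  x_1 = (12 - (1)·0.000) / (3) = 4.000
  x_2 = (-7 - (4)·4.000) / (6) = -3.833
Iteration 2:
  x_1 = (12 - (1)·-3.833) / (3) = 5.278
  x_2 = (-7 - (4)·5.278) / (6) = -4.685
Iteration 3:
  x_1 = (12 - (1)·-4.685) / (3) = 5.562
  x_2 = (-7 - (4)·5.562) / (6) = -4.875
Residual b − A·x = (0.189, 0.002); ∞-norm = 0.189

0.189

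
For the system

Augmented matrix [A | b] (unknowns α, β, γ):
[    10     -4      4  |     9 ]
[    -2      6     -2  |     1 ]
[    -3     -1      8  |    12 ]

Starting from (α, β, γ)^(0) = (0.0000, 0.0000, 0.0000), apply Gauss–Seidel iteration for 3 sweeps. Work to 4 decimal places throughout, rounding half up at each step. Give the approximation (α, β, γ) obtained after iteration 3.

(0.5686, 0.9351, 1.8301)

Iteration 1:
  α = (9 - (-4)·0.0000 - (4)·0.0000) / (10) = 0.9000
  β = (1 - (-2)·0.9000 - (-2)·0.0000) / (6) = 0.4667
  γ = (12 - (-3)·0.9000 - (-1)·0.4667) / (8) = 1.8958
Iteration 2:
  α = (9 - (-4)·0.4667 - (4)·1.8958) / (10) = 0.3284
  β = (1 - (-2)·0.3284 - (-2)·1.8958) / (6) = 0.9081
  γ = (12 - (-3)·0.3284 - (-1)·0.9081) / (8) = 1.7367
Iteration 3:
  α = (9 - (-4)·0.9081 - (4)·1.7367) / (10) = 0.5686
  β = (1 - (-2)·0.5686 - (-2)·1.7367) / (6) = 0.9351
  γ = (12 - (-3)·0.5686 - (-1)·0.9351) / (8) = 1.8301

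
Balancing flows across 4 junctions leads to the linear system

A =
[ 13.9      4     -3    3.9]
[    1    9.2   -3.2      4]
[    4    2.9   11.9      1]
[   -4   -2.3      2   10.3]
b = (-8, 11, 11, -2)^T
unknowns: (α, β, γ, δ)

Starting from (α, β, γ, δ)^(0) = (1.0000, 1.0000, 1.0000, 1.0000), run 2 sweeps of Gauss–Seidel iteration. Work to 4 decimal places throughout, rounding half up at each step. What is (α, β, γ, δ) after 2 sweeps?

(-0.6120, 1.7565, 0.7399, -0.1833)

Iteration 1:
  α = (-8 - (4)·1.0000 - (-3)·1.0000 - (3.9)·1.0000) / (13.9) = -0.9281
  β = (11 - (1)·-0.9281 - (-3.2)·1.0000 - (4)·1.0000) / (9.2) = 1.2096
  γ = (11 - (4)·-0.9281 - (2.9)·1.2096 - (1)·1.0000) / (11.9) = 0.8575
  δ = (-2 - (-4)·-0.9281 - (-2.3)·1.2096 - (2)·0.8575) / (10.3) = -0.4510
Iteration 2:
  α = (-8 - (4)·1.2096 - (-3)·0.8575 - (3.9)·-0.4510) / (13.9) = -0.6120
  β = (11 - (1)·-0.6120 - (-3.2)·0.8575 - (4)·-0.4510) / (9.2) = 1.7565
  γ = (11 - (4)·-0.6120 - (2.9)·1.7565 - (1)·-0.4510) / (11.9) = 0.7399
  δ = (-2 - (-4)·-0.6120 - (-2.3)·1.7565 - (2)·0.7399) / (10.3) = -0.1833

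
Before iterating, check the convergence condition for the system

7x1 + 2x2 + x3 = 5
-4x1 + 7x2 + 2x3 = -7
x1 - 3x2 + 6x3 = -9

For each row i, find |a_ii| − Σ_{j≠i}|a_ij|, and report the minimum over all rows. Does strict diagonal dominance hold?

row 1: |7| − (2+1) = 4
row 2: |7| − (4+2) = 1
row 3: |6| − (1+3) = 2
minimum over rows = 1 → strictly diagonally dominant (convergence guaranteed)

1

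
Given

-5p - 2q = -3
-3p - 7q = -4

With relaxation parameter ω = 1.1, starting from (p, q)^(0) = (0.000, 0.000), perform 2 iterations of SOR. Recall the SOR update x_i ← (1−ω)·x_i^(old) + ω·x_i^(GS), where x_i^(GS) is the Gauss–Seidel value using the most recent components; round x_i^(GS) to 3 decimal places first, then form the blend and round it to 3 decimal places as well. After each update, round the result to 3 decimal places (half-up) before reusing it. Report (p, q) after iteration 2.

(0.454, 0.383)

Iteration 1:
  p: GS value = (-3 - (-2)·0.000) / (-5) = 0.600;  p ← (1−ω)·0.000 + ω·0.600 = 0.660
  q: GS value = (-4 - (-3)·0.660) / (-7) = 0.289;  q ← (1−ω)·0.000 + ω·0.289 = 0.318
Iteration 2:
  p: GS value = (-3 - (-2)·0.318) / (-5) = 0.473;  p ← (1−ω)·0.660 + ω·0.473 = 0.454
  q: GS value = (-4 - (-3)·0.454) / (-7) = 0.377;  q ← (1−ω)·0.318 + ω·0.377 = 0.383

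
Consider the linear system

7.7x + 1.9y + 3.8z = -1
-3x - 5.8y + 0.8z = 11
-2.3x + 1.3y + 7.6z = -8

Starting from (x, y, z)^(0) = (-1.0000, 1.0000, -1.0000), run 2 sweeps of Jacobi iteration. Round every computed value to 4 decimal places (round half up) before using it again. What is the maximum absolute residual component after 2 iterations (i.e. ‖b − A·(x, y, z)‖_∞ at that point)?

Iteration 1:
  x = (-1 - (1.9)·1.0000 - (3.8)·-1.0000) / (7.7) = 0.1169
  y = (11 - (-3)·-1.0000 - (0.8)·-1.0000) / (-5.8) = -1.5172
  z = (-8 - (-2.3)·-1.0000 - (1.3)·1.0000) / (7.6) = -1.5263
Iteration 2:
  x = (-1 - (1.9)·-1.5172 - (3.8)·-1.5263) / (7.7) = 0.9977
  y = (11 - (-3)·0.1169 - (0.8)·-1.5263) / (-5.8) = -2.1675
  z = (-8 - (-2.3)·0.1169 - (1.3)·-1.5172) / (7.6) = -0.7577
Residual b − A·x = (-1.6848, 2.0278, 2.8710); ∞-norm = 2.8710

2.8710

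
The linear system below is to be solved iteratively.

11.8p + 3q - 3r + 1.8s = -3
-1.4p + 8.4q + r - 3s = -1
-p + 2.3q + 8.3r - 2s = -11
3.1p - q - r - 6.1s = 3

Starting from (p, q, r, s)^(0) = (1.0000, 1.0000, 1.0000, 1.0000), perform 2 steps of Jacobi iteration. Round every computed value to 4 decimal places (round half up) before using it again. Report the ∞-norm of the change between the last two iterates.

0.4361

Iteration 1:
  p = (-3 - (3)·1.0000 - (-3)·1.0000 - (1.8)·1.0000) / (11.8) = -0.4068
  q = (-1 - (-1.4)·1.0000 - (1)·1.0000 - (-3)·1.0000) / (8.4) = 0.2857
  r = (-11 - (-1)·1.0000 - (2.3)·1.0000 - (-2)·1.0000) / (8.3) = -1.2410
  s = (3 - (3.1)·1.0000 - (-1)·1.0000 - (-1)·1.0000) / (-6.1) = -0.3115
Iteration 2:
  p = (-3 - (3)·0.2857 - (-3)·-1.2410 - (1.8)·-0.3115) / (11.8) = -0.5949
  q = (-1 - (-1.4)·-0.4068 - (1)·-1.2410 - (-3)·-0.3115) / (8.4) = -0.1504
  r = (-11 - (-1)·-0.4068 - (2.3)·0.2857 - (-2)·-0.3115) / (8.3) = -1.5285
  s = (3 - (3.1)·-0.4068 - (-1)·0.2857 - (-1)·-1.2410) / (-6.1) = -0.5419
Change: (-0.1881, -0.4361, -0.2875, -0.2304) → max |·| = 0.4361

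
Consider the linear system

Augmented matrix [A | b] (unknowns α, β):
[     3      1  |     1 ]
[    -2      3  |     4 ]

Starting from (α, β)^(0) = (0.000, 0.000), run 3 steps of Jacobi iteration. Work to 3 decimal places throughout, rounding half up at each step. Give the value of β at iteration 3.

Iteration 1:
  α = (1 - (1)·0.000) / (3) = 0.333
  β = (4 - (-2)·0.000) / (3) = 1.333
Iteration 2:
  α = (1 - (1)·1.333) / (3) = -0.111
  β = (4 - (-2)·0.333) / (3) = 1.555
Iteration 3:
  α = (1 - (1)·1.555) / (3) = -0.185
  β = (4 - (-2)·-0.111) / (3) = 1.259

1.259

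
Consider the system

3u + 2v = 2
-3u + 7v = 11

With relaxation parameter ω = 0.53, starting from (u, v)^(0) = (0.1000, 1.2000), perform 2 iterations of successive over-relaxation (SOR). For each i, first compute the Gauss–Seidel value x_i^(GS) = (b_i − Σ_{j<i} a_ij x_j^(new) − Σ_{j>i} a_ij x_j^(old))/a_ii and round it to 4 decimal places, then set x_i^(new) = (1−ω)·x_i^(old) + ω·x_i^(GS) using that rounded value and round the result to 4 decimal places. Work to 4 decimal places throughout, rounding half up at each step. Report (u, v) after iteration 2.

(-0.1494, 1.4529)

Iteration 1:
  u: GS value = (2 - (2)·1.2000) / (3) = -0.1333;  u ← (1−ω)·0.1000 + ω·-0.1333 = -0.0236
  v: GS value = (11 - (-3)·-0.0236) / (7) = 1.5613;  v ← (1−ω)·1.2000 + ω·1.5613 = 1.3915
Iteration 2:
  u: GS value = (2 - (2)·1.3915) / (3) = -0.2610;  u ← (1−ω)·-0.0236 + ω·-0.2610 = -0.1494
  v: GS value = (11 - (-3)·-0.1494) / (7) = 1.5074;  v ← (1−ω)·1.3915 + ω·1.5074 = 1.4529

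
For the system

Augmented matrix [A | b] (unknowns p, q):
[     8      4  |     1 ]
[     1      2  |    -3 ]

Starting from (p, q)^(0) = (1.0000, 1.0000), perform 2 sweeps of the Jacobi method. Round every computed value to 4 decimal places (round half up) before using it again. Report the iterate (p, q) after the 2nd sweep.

Iteration 1:
  p = (1 - (4)·1.0000) / (8) = -0.3750
  q = (-3 - (1)·1.0000) / (2) = -2.0000
Iteration 2:
  p = (1 - (4)·-2.0000) / (8) = 1.1250
  q = (-3 - (1)·-0.3750) / (2) = -1.3125

(1.1250, -1.3125)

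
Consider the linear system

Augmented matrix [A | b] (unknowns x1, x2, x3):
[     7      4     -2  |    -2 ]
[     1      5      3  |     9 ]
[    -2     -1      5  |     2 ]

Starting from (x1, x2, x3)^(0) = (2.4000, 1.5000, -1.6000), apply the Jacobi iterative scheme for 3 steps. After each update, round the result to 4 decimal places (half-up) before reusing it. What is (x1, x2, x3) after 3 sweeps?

(-0.8663, 1.8933, 0.1791)

Iteration 1:
  x1 = (-2 - (4)·1.5000 - (-2)·-1.6000) / (7) = -1.6000
  x2 = (9 - (1)·2.4000 - (3)·-1.6000) / (5) = 2.2800
  x3 = (2 - (-2)·2.4000 - (-1)·1.5000) / (5) = 1.6600
Iteration 2:
  x1 = (-2 - (4)·2.2800 - (-2)·1.6600) / (7) = -1.1143
  x2 = (9 - (1)·-1.6000 - (3)·1.6600) / (5) = 1.1240
  x3 = (2 - (-2)·-1.6000 - (-1)·2.2800) / (5) = 0.2160
Iteration 3:
  x1 = (-2 - (4)·1.1240 - (-2)·0.2160) / (7) = -0.8663
  x2 = (9 - (1)·-1.1143 - (3)·0.2160) / (5) = 1.8933
  x3 = (2 - (-2)·-1.1143 - (-1)·1.1240) / (5) = 0.1791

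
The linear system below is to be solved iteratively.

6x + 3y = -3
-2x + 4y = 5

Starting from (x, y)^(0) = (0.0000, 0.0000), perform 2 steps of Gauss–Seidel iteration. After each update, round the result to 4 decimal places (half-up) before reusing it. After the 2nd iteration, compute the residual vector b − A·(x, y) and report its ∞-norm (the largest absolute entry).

0.7500

Iteration 1:
  x = (-3 - (3)·0.0000) / (6) = -0.5000
  y = (5 - (-2)·-0.5000) / (4) = 1.0000
Iteration 2:
  x = (-3 - (3)·1.0000) / (6) = -1.0000
  y = (5 - (-2)·-1.0000) / (4) = 0.7500
Residual b − A·x = (0.7500, 0.0000); ∞-norm = 0.7500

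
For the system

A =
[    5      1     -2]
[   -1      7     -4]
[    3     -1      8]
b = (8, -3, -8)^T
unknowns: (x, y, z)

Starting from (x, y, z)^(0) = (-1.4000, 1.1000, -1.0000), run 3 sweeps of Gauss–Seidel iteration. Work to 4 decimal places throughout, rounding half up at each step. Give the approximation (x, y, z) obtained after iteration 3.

(1.1881, -1.1623, -1.5908)

Iteration 1:
  x = (8 - (1)·1.1000 - (-2)·-1.0000) / (5) = 0.9800
  y = (-3 - (-1)·0.9800 - (-4)·-1.0000) / (7) = -0.8600
  z = (-8 - (3)·0.9800 - (-1)·-0.8600) / (8) = -1.4750
Iteration 2:
  x = (8 - (1)·-0.8600 - (-2)·-1.4750) / (5) = 1.1820
  y = (-3 - (-1)·1.1820 - (-4)·-1.4750) / (7) = -1.1026
  z = (-8 - (3)·1.1820 - (-1)·-1.1026) / (8) = -1.5811
Iteration 3:
  x = (8 - (1)·-1.1026 - (-2)·-1.5811) / (5) = 1.1881
  y = (-3 - (-1)·1.1881 - (-4)·-1.5811) / (7) = -1.1623
  z = (-8 - (3)·1.1881 - (-1)·-1.1623) / (8) = -1.5908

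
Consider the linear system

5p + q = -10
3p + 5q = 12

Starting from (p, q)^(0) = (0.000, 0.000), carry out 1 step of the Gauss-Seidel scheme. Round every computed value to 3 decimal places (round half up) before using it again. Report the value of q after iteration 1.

Iteration 1:
  p = (-10 - (1)·0.000) / (5) = -2.000
  q = (12 - (3)·-2.000) / (5) = 3.600

3.600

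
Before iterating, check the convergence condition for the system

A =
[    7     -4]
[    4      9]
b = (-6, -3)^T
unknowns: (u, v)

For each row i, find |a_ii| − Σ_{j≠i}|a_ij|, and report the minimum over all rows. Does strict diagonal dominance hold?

row 1: |7| − (4) = 3
row 2: |9| − (4) = 5
minimum over rows = 3 → strictly diagonally dominant (convergence guaranteed)

3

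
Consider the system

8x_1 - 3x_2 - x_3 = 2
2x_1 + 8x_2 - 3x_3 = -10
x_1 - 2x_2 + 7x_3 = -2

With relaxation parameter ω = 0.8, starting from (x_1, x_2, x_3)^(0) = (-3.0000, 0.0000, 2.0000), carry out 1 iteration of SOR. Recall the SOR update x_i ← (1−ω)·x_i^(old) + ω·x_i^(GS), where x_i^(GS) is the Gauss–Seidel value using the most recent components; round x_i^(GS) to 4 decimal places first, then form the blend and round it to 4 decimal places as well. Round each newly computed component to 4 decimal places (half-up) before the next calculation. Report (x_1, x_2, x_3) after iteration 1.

(-0.2000, -0.3600, 0.1120)

Iteration 1:
  x_1: GS value = (2 - (-3)·0.0000 - (-1)·2.0000) / (8) = 0.5000;  x_1 ← (1−ω)·-3.0000 + ω·0.5000 = -0.2000
  x_2: GS value = (-10 - (2)·-0.2000 - (-3)·2.0000) / (8) = -0.4500;  x_2 ← (1−ω)·0.0000 + ω·-0.4500 = -0.3600
  x_3: GS value = (-2 - (1)·-0.2000 - (-2)·-0.3600) / (7) = -0.3600;  x_3 ← (1−ω)·2.0000 + ω·-0.3600 = 0.1120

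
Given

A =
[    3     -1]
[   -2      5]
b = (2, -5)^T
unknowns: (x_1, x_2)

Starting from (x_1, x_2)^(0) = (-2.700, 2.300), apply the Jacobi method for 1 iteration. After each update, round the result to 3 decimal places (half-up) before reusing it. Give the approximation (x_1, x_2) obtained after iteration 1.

(1.433, -2.080)

Iteration 1:
  x_1 = (2 - (-1)·2.300) / (3) = 1.433
  x_2 = (-5 - (-2)·-2.700) / (5) = -2.080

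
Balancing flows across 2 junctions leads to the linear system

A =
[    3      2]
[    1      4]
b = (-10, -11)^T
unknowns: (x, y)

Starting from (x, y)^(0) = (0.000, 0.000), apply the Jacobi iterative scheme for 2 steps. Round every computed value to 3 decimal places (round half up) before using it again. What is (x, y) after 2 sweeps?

(-1.500, -1.917)

Iteration 1:
  x = (-10 - (2)·0.000) / (3) = -3.333
  y = (-11 - (1)·0.000) / (4) = -2.750
Iteration 2:
  x = (-10 - (2)·-2.750) / (3) = -1.500
  y = (-11 - (1)·-3.333) / (4) = -1.917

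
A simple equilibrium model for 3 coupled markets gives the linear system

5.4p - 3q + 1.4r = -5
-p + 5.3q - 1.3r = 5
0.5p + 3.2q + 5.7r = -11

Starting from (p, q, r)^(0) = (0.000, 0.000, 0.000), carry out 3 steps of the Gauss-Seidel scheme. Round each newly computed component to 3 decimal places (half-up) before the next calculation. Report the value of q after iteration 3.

0.386

Iteration 1:
  p = (-5 - (-3)·0.000 - (1.4)·0.000) / (5.4) = -0.926
  q = (5 - (-1)·-0.926 - (-1.3)·0.000) / (5.3) = 0.769
  r = (-11 - (0.5)·-0.926 - (3.2)·0.769) / (5.7) = -2.280
Iteration 2:
  p = (-5 - (-3)·0.769 - (1.4)·-2.280) / (5.4) = 0.092
  q = (5 - (-1)·0.092 - (-1.3)·-2.280) / (5.3) = 0.402
  r = (-11 - (0.5)·0.092 - (3.2)·0.402) / (5.7) = -2.164
Iteration 3:
  p = (-5 - (-3)·0.402 - (1.4)·-2.164) / (5.4) = -0.142
  q = (5 - (-1)·-0.142 - (-1.3)·-2.164) / (5.3) = 0.386
  r = (-11 - (0.5)·-0.142 - (3.2)·0.386) / (5.7) = -2.134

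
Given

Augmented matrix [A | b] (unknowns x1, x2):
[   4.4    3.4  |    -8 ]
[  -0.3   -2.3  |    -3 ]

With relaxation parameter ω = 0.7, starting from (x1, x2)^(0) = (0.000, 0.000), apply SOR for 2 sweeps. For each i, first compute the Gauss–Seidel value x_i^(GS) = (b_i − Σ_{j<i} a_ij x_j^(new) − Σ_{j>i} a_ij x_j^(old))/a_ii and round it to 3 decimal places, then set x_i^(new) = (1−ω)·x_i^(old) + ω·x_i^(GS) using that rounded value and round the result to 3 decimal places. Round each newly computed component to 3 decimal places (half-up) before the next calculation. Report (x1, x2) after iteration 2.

Iteration 1:
  x1: GS value = (-8 - (3.4)·0.000) / (4.4) = -1.818;  x1 ← (1−ω)·0.000 + ω·-1.818 = -1.273
  x2: GS value = (-3 - (-0.3)·-1.273) / (-2.3) = 1.470;  x2 ← (1−ω)·0.000 + ω·1.470 = 1.029
Iteration 2:
  x1: GS value = (-8 - (3.4)·1.029) / (4.4) = -2.613;  x1 ← (1−ω)·-1.273 + ω·-2.613 = -2.211
  x2: GS value = (-3 - (-0.3)·-2.211) / (-2.3) = 1.593;  x2 ← (1−ω)·1.029 + ω·1.593 = 1.424

(-2.211, 1.424)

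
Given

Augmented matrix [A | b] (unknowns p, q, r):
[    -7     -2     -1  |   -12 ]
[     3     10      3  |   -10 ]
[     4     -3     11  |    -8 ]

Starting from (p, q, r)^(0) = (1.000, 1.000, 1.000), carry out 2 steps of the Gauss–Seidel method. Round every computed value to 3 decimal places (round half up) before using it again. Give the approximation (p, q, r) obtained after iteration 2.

Iteration 1:
  p = (-12 - (-2)·1.000 - (-1)·1.000) / (-7) = 1.286
  q = (-10 - (3)·1.286 - (3)·1.000) / (10) = -1.686
  r = (-8 - (4)·1.286 - (-3)·-1.686) / (11) = -1.655
Iteration 2:
  p = (-12 - (-2)·-1.686 - (-1)·-1.655) / (-7) = 2.432
  q = (-10 - (3)·2.432 - (3)·-1.655) / (10) = -1.233
  r = (-8 - (4)·2.432 - (-3)·-1.233) / (11) = -1.948

(2.432, -1.233, -1.948)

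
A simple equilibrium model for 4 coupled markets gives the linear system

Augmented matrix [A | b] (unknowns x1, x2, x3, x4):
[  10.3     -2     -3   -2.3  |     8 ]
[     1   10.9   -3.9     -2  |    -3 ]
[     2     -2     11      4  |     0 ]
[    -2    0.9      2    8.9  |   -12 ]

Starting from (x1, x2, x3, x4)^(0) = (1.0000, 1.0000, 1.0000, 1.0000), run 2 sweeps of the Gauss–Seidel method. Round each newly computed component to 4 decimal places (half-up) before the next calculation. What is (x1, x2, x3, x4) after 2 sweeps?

Iteration 1:
  x1 = (8 - (-2)·1.0000 - (-3)·1.0000 - (-2.3)·1.0000) / (10.3) = 1.4854
  x2 = (-3 - (1)·1.4854 - (-3.9)·1.0000 - (-2)·1.0000) / (10.9) = 0.1298
  x3 = (0 - (2)·1.4854 - (-2)·0.1298 - (4)·1.0000) / (11) = -0.6101
  x4 = (-12 - (-2)·1.4854 - (0.9)·0.1298 - (2)·-0.6101) / (8.9) = -0.8905
Iteration 2:
  x1 = (8 - (-2)·0.1298 - (-3)·-0.6101 - (-2.3)·-0.8905) / (10.3) = 0.4254
  x2 = (-3 - (1)·0.4254 - (-3.9)·-0.6101 - (-2)·-0.8905) / (10.9) = -0.6959
  x3 = (0 - (2)·0.4254 - (-2)·-0.6959 - (4)·-0.8905) / (11) = 0.1199
  x4 = (-12 - (-2)·0.4254 - (0.9)·-0.6959 - (2)·0.1199) / (8.9) = -1.2093

(0.4254, -0.6959, 0.1199, -1.2093)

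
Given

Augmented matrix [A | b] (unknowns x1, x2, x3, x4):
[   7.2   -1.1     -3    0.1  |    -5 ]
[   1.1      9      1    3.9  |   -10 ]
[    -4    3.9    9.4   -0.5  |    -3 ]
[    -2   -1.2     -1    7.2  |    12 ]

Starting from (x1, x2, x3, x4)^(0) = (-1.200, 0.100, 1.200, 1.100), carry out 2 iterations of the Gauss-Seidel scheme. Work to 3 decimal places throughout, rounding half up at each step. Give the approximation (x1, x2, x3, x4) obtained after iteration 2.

Iteration 1:
  x1 = (-5 - (-1.1)·0.100 - (-3)·1.200 - (0.1)·1.100) / (7.2) = -0.194
  x2 = (-10 - (1.1)·-0.194 - (1)·1.200 - (3.9)·1.100) / (9) = -1.697
  x3 = (-3 - (-4)·-0.194 - (3.9)·-1.697 - (-0.5)·1.100) / (9.4) = 0.361
  x4 = (12 - (-2)·-0.194 - (-1.2)·-1.697 - (-1)·0.361) / (7.2) = 1.380
Iteration 2:
  x1 = (-5 - (-1.1)·-1.697 - (-3)·0.361 - (0.1)·1.380) / (7.2) = -0.822
  x2 = (-10 - (1.1)·-0.822 - (1)·0.361 - (3.9)·1.380) / (9) = -1.649
  x3 = (-3 - (-4)·-0.822 - (3.9)·-1.649 - (-0.5)·1.380) / (9.4) = 0.089
  x4 = (12 - (-2)·-0.822 - (-1.2)·-1.649 - (-1)·0.089) / (7.2) = 1.176

(-0.822, -1.649, 0.089, 1.176)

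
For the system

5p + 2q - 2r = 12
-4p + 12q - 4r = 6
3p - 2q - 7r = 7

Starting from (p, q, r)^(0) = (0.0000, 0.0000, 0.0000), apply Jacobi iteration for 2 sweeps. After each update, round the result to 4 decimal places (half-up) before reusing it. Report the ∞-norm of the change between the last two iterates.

Iteration 1:
  p = (12 - (2)·0.0000 - (-2)·0.0000) / (5) = 2.4000
  q = (6 - (-4)·0.0000 - (-4)·0.0000) / (12) = 0.5000
  r = (7 - (3)·0.0000 - (-2)·0.0000) / (-7) = -1.0000
Iteration 2:
  p = (12 - (2)·0.5000 - (-2)·-1.0000) / (5) = 1.8000
  q = (6 - (-4)·2.4000 - (-4)·-1.0000) / (12) = 0.9667
  r = (7 - (3)·2.4000 - (-2)·0.5000) / (-7) = -0.1143
Change: (-0.6000, 0.4667, 0.8857) → max |·| = 0.8857

0.8857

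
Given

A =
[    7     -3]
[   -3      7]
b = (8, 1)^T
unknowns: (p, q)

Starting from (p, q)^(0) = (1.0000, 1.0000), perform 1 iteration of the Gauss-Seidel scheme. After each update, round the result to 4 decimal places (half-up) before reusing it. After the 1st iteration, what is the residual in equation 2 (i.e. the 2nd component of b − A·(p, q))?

Iteration 1:
  p = (8 - (-3)·1.0000) / (7) = 1.5714
  q = (1 - (-3)·1.5714) / (7) = 0.8163
Residual b − A·x = (-0.5509, 0.0001)

0.0001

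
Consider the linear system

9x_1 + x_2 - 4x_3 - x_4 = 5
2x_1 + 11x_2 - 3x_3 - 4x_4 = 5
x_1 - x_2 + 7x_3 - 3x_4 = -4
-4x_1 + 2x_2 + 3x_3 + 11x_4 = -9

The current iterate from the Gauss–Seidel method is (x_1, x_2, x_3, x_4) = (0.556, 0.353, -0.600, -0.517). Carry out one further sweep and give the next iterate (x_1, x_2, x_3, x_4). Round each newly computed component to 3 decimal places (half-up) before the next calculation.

One sweep:
  x_1 = (5 - (1)·0.353 - (-4)·-0.600 - (-1)·-0.517) / (9) = 0.192
  x_2 = (5 - (2)·0.192 - (-3)·-0.600 - (-4)·-0.517) / (11) = 0.068
  x_3 = (-4 - (1)·0.192 - (-1)·0.068 - (-3)·-0.517) / (7) = -0.811
  x_4 = (-9 - (-4)·0.192 - (2)·0.068 - (3)·-0.811) / (11) = -0.540

(0.192, 0.068, -0.811, -0.540)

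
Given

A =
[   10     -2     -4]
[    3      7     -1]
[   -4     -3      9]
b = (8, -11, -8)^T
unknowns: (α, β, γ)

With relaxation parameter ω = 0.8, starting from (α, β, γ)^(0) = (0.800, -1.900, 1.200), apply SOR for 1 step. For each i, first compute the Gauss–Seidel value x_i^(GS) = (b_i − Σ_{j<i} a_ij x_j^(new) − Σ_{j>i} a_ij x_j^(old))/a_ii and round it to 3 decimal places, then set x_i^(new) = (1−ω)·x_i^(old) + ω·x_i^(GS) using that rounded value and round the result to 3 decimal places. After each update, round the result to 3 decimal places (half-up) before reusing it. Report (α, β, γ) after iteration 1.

Iteration 1:
  α: GS value = (8 - (-2)·-1.900 - (-4)·1.200) / (10) = 0.900;  α ← (1−ω)·0.800 + ω·0.900 = 0.880
  β: GS value = (-11 - (3)·0.880 - (-1)·1.200) / (7) = -1.777;  β ← (1−ω)·-1.900 + ω·-1.777 = -1.802
  γ: GS value = (-8 - (-4)·0.880 - (-3)·-1.802) / (9) = -1.098;  γ ← (1−ω)·1.200 + ω·-1.098 = -0.638

(0.880, -1.802, -0.638)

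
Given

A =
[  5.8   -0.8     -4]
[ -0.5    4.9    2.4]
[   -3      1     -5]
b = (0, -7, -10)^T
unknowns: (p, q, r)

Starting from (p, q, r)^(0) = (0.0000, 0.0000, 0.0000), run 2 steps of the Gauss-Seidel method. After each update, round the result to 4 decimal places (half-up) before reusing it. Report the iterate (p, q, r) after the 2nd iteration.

Iteration 1:
  p = (0 - (-0.8)·0.0000 - (-4)·0.0000) / (5.8) = 0.0000
  q = (-7 - (-0.5)·0.0000 - (2.4)·0.0000) / (4.9) = -1.4286
  r = (-10 - (-3)·0.0000 - (1)·-1.4286) / (-5) = 1.7143
Iteration 2:
  p = (0 - (-0.8)·-1.4286 - (-4)·1.7143) / (5.8) = 0.9852
  q = (-7 - (-0.5)·0.9852 - (2.4)·1.7143) / (4.9) = -2.1677
  r = (-10 - (-3)·0.9852 - (1)·-2.1677) / (-5) = 0.9753

(0.9852, -2.1677, 0.9753)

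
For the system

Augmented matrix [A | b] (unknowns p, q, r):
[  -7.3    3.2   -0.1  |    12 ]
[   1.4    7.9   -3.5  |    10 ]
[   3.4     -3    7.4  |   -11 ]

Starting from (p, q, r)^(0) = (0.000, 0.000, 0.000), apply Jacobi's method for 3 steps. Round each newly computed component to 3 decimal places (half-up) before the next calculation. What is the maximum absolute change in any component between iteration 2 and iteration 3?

Iteration 1:
  p = (12 - (3.2)·0.000 - (-0.1)·0.000) / (-7.3) = -1.644
  q = (10 - (1.4)·0.000 - (-3.5)·0.000) / (7.9) = 1.266
  r = (-11 - (3.4)·0.000 - (-3)·0.000) / (7.4) = -1.486
Iteration 2:
  p = (12 - (3.2)·1.266 - (-0.1)·-1.486) / (-7.3) = -1.069
  q = (10 - (1.4)·-1.644 - (-3.5)·-1.486) / (7.9) = 0.899
  r = (-11 - (3.4)·-1.644 - (-3)·1.266) / (7.4) = -0.218
Iteration 3:
  p = (12 - (3.2)·0.899 - (-0.1)·-0.218) / (-7.3) = -1.247
  q = (10 - (1.4)·-1.069 - (-3.5)·-0.218) / (7.9) = 1.359
  r = (-11 - (3.4)·-1.069 - (-3)·0.899) / (7.4) = -0.631
Change: (-0.178, 0.460, -0.413) → max |·| = 0.460

0.460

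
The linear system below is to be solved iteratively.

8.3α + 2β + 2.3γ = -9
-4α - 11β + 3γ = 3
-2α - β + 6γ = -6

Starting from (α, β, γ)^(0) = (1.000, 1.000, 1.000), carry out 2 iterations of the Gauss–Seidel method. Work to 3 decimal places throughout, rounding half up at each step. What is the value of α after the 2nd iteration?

-0.827

Iteration 1:
  α = (-9 - (2)·1.000 - (2.3)·1.000) / (8.3) = -1.602
  β = (3 - (-4)·-1.602 - (3)·1.000) / (-11) = 0.583
  γ = (-6 - (-2)·-1.602 - (-1)·0.583) / (6) = -1.437
Iteration 2:
  α = (-9 - (2)·0.583 - (2.3)·-1.437) / (8.3) = -0.827
  β = (3 - (-4)·-0.827 - (3)·-1.437) / (-11) = -0.364
  γ = (-6 - (-2)·-0.827 - (-1)·-0.364) / (6) = -1.336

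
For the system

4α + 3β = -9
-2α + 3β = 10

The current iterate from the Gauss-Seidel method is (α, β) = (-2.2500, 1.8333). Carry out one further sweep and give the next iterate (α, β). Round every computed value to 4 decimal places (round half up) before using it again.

(-3.6250, 0.9167)

One sweep:
  α = (-9 - (3)·1.8333) / (4) = -3.6250
  β = (10 - (-2)·-3.6250) / (3) = 0.9167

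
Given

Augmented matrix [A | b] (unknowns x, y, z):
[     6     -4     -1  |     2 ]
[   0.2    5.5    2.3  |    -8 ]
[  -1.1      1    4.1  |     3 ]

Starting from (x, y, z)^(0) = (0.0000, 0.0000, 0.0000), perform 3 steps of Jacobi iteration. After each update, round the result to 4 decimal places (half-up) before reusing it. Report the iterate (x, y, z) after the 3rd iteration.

(-0.6524, -1.9276, 1.0260)

Iteration 1:
  x = (2 - (-4)·0.0000 - (-1)·0.0000) / (6) = 0.3333
  y = (-8 - (0.2)·0.0000 - (2.3)·0.0000) / (5.5) = -1.4545
  z = (3 - (-1.1)·0.0000 - (1)·0.0000) / (4.1) = 0.7317
Iteration 2:
  x = (2 - (-4)·-1.4545 - (-1)·0.7317) / (6) = -0.5144
  y = (-8 - (0.2)·0.3333 - (2.3)·0.7317) / (5.5) = -1.7726
  z = (3 - (-1.1)·0.3333 - (1)·-1.4545) / (4.1) = 1.1759
Iteration 3:
  x = (2 - (-4)·-1.7726 - (-1)·1.1759) / (6) = -0.6524
  y = (-8 - (0.2)·-0.5144 - (2.3)·1.1759) / (5.5) = -1.9276
  z = (3 - (-1.1)·-0.5144 - (1)·-1.7726) / (4.1) = 1.0260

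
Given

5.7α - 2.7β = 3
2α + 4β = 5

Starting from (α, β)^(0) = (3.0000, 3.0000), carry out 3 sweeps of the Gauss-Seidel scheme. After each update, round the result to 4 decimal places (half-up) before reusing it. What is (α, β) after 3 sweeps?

Iteration 1:
  α = (3 - (-2.7)·3.0000) / (5.7) = 1.9474
  β = (5 - (2)·1.9474) / (4) = 0.2763
Iteration 2:
  α = (3 - (-2.7)·0.2763) / (5.7) = 0.6572
  β = (5 - (2)·0.6572) / (4) = 0.9214
Iteration 3:
  α = (3 - (-2.7)·0.9214) / (5.7) = 0.9628
  β = (5 - (2)·0.9628) / (4) = 0.7686

(0.9628, 0.7686)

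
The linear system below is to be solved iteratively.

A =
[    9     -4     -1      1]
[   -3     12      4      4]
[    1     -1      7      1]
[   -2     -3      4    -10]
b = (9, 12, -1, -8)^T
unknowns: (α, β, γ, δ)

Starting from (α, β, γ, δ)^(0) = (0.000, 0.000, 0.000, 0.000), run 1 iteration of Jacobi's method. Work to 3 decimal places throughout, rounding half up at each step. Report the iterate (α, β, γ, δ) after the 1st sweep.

(1.000, 1.000, -0.143, 0.800)

Iteration 1:
  α = (9 - (-4)·0.000 - (-1)·0.000 - (1)·0.000) / (9) = 1.000
  β = (12 - (-3)·0.000 - (4)·0.000 - (4)·0.000) / (12) = 1.000
  γ = (-1 - (1)·0.000 - (-1)·0.000 - (1)·0.000) / (7) = -0.143
  δ = (-8 - (-2)·0.000 - (-3)·0.000 - (4)·0.000) / (-10) = 0.800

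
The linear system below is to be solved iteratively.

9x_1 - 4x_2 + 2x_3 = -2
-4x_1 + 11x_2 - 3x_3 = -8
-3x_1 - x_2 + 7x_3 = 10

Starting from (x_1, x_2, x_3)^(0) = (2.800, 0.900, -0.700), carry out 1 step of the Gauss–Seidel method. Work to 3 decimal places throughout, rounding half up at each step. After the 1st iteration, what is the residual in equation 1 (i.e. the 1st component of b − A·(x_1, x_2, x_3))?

Iteration 1:
  x_1 = (-2 - (-4)·0.900 - (2)·-0.700) / (9) = 0.333
  x_2 = (-8 - (-4)·0.333 - (-3)·-0.700) / (11) = -0.797
  x_3 = (10 - (-3)·0.333 - (-1)·-0.797) / (7) = 1.457
Residual b − A·x = (-11.099, 6.470, 0.003)

-11.099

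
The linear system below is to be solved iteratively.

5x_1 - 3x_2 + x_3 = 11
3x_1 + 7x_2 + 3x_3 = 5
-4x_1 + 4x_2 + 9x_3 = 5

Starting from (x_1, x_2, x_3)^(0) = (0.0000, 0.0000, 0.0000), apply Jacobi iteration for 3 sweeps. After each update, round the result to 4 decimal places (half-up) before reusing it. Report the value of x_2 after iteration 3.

Iteration 1:
  x_1 = (11 - (-3)·0.0000 - (1)·0.0000) / (5) = 2.2000
  x_2 = (5 - (3)·0.0000 - (3)·0.0000) / (7) = 0.7143
  x_3 = (5 - (-4)·0.0000 - (4)·0.0000) / (9) = 0.5556
Iteration 2:
  x_1 = (11 - (-3)·0.7143 - (1)·0.5556) / (5) = 2.5175
  x_2 = (5 - (3)·2.2000 - (3)·0.5556) / (7) = -0.4667
  x_3 = (5 - (-4)·2.2000 - (4)·0.7143) / (9) = 1.2159
Iteration 3:
  x_1 = (11 - (-3)·-0.4667 - (1)·1.2159) / (5) = 1.6768
  x_2 = (5 - (3)·2.5175 - (3)·1.2159) / (7) = -0.8857
  x_3 = (5 - (-4)·2.5175 - (4)·-0.4667) / (9) = 1.8819

-0.8857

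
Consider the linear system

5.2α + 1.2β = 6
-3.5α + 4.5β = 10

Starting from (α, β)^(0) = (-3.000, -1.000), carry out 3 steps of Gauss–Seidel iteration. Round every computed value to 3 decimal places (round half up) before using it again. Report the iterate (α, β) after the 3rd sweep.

Iteration 1:
  α = (6 - (1.2)·-1.000) / (5.2) = 1.385
  β = (10 - (-3.5)·1.385) / (4.5) = 3.299
Iteration 2:
  α = (6 - (1.2)·3.299) / (5.2) = 0.393
  β = (10 - (-3.5)·0.393) / (4.5) = 2.528
Iteration 3:
  α = (6 - (1.2)·2.528) / (5.2) = 0.570
  β = (10 - (-3.5)·0.570) / (4.5) = 2.666

(0.570, 2.666)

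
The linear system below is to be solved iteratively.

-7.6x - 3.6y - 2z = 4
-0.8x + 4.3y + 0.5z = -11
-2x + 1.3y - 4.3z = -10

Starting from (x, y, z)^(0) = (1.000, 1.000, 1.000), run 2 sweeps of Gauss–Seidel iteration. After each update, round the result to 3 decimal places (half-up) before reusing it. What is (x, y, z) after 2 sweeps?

(0.316, -2.736, 1.351)

Iteration 1:
  x = (4 - (-3.6)·1.000 - (-2)·1.000) / (-7.6) = -1.263
  y = (-11 - (-0.8)·-1.263 - (0.5)·1.000) / (4.3) = -2.909
  z = (-10 - (-2)·-1.263 - (1.3)·-2.909) / (-4.3) = 2.034
Iteration 2:
  x = (4 - (-3.6)·-2.909 - (-2)·2.034) / (-7.6) = 0.316
  y = (-11 - (-0.8)·0.316 - (0.5)·2.034) / (4.3) = -2.736
  z = (-10 - (-2)·0.316 - (1.3)·-2.736) / (-4.3) = 1.351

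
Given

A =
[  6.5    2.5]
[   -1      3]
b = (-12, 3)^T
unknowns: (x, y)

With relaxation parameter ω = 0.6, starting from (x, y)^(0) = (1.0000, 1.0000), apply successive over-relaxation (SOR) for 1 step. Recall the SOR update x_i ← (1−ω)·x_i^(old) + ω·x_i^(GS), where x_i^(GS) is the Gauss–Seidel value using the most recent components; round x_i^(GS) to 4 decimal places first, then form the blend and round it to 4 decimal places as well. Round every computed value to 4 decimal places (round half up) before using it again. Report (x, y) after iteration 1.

(-0.9385, 0.8123)

Iteration 1:
  x: GS value = (-12 - (2.5)·1.0000) / (6.5) = -2.2308;  x ← (1−ω)·1.0000 + ω·-2.2308 = -0.9385
  y: GS value = (3 - (-1)·-0.9385) / (3) = 0.6872;  y ← (1−ω)·1.0000 + ω·0.6872 = 0.8123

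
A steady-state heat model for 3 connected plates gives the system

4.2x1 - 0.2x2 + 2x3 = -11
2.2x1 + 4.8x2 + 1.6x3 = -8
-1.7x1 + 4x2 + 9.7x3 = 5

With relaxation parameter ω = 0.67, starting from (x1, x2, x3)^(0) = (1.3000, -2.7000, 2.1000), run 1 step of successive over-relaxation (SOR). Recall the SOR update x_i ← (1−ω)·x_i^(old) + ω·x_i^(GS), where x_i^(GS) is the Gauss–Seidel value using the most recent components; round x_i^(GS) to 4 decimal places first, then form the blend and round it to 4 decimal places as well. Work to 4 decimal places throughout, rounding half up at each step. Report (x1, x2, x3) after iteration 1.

Iteration 1:
  x1: GS value = (-11 - (-0.2)·-2.7000 - (2)·2.1000) / (4.2) = -3.7476;  x1 ← (1−ω)·1.3000 + ω·-3.7476 = -2.0819
  x2: GS value = (-8 - (2.2)·-2.0819 - (1.6)·2.1000) / (4.8) = -1.4125;  x2 ← (1−ω)·-2.7000 + ω·-1.4125 = -1.8374
  x3: GS value = (5 - (-1.7)·-2.0819 - (4)·-1.8374) / (9.7) = 0.9083;  x3 ← (1−ω)·2.1000 + ω·0.9083 = 1.3016

(-2.0819, -1.8374, 1.3016)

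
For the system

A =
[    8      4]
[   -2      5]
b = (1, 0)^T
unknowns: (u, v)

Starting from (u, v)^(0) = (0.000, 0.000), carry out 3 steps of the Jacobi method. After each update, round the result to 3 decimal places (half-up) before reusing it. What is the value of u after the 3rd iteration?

0.100

Iteration 1:
  u = (1 - (4)·0.000) / (8) = 0.125
  v = (0 - (-2)·0.000) / (5) = 0.000
Iteration 2:
  u = (1 - (4)·0.000) / (8) = 0.125
  v = (0 - (-2)·0.125) / (5) = 0.050
Iteration 3:
  u = (1 - (4)·0.050) / (8) = 0.100
  v = (0 - (-2)·0.125) / (5) = 0.050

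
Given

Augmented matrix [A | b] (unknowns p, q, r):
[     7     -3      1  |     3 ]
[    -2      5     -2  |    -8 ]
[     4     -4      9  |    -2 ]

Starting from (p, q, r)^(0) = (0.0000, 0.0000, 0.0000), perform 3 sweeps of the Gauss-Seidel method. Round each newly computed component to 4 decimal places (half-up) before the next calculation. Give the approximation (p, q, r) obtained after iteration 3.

Iteration 1:
  p = (3 - (-3)·0.0000 - (1)·0.0000) / (7) = 0.4286
  q = (-8 - (-2)·0.4286 - (-2)·0.0000) / (5) = -1.4286
  r = (-2 - (4)·0.4286 - (-4)·-1.4286) / (9) = -1.0476
Iteration 2:
  p = (3 - (-3)·-1.4286 - (1)·-1.0476) / (7) = -0.0340
  q = (-8 - (-2)·-0.0340 - (-2)·-1.0476) / (5) = -2.0326
  r = (-2 - (4)·-0.0340 - (-4)·-2.0326) / (9) = -1.1105
Iteration 3:
  p = (3 - (-3)·-2.0326 - (1)·-1.1105) / (7) = -0.2839
  q = (-8 - (-2)·-0.2839 - (-2)·-1.1105) / (5) = -2.1578
  r = (-2 - (4)·-0.2839 - (-4)·-2.1578) / (9) = -1.0551

(-0.2839, -2.1578, -1.0551)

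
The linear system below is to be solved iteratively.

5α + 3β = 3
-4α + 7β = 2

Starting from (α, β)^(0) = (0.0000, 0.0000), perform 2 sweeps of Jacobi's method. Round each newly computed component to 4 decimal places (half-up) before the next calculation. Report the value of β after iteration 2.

0.6286

Iteration 1:
  α = (3 - (3)·0.0000) / (5) = 0.6000
  β = (2 - (-4)·0.0000) / (7) = 0.2857
Iteration 2:
  α = (3 - (3)·0.2857) / (5) = 0.4286
  β = (2 - (-4)·0.6000) / (7) = 0.6286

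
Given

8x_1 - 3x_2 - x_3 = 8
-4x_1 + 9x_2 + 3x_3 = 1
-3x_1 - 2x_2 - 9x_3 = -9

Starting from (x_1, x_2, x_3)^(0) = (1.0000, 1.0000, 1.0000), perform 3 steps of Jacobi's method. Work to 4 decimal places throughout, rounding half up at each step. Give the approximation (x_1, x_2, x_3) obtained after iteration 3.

Iteration 1:
  x_1 = (8 - (-3)·1.0000 - (-1)·1.0000) / (8) = 1.5000
  x_2 = (1 - (-4)·1.0000 - (3)·1.0000) / (9) = 0.2222
  x_3 = (-9 - (-3)·1.0000 - (-2)·1.0000) / (-9) = 0.4444
Iteration 2:
  x_1 = (8 - (-3)·0.2222 - (-1)·0.4444) / (8) = 1.1389
  x_2 = (1 - (-4)·1.5000 - (3)·0.4444) / (9) = 0.6296
  x_3 = (-9 - (-3)·1.5000 - (-2)·0.2222) / (-9) = 0.4506
Iteration 3:
  x_1 = (8 - (-3)·0.6296 - (-1)·0.4506) / (8) = 1.2924
  x_2 = (1 - (-4)·1.1389 - (3)·0.4506) / (9) = 0.4671
  x_3 = (-9 - (-3)·1.1389 - (-2)·0.6296) / (-9) = 0.4805

(1.2924, 0.4671, 0.4805)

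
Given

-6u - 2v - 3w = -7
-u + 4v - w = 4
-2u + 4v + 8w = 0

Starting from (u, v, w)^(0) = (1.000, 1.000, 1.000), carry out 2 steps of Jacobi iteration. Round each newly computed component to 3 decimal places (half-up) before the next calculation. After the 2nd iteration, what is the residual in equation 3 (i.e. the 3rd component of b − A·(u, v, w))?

2.836

Iteration 1:
  u = (-7 - (-2)·1.000 - (-3)·1.000) / (-6) = 0.333
  v = (4 - (-1)·1.000 - (-1)·1.000) / (4) = 1.500
  w = (0 - (-2)·1.000 - (4)·1.000) / (8) = -0.250
Iteration 2:
  u = (-7 - (-2)·1.500 - (-3)·-0.250) / (-6) = 0.792
  v = (4 - (-1)·0.333 - (-1)·-0.250) / (4) = 1.021
  w = (0 - (-2)·0.333 - (4)·1.500) / (8) = -0.667
Residual b − A·x = (-2.207, 0.041, 2.836)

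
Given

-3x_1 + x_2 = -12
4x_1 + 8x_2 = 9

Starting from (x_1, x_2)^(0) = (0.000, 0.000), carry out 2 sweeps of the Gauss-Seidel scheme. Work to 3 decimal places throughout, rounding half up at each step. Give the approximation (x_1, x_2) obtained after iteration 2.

(3.708, -0.729)

Iteration 1:
  x_1 = (-12 - (1)·0.000) / (-3) = 4.000
  x_2 = (9 - (4)·4.000) / (8) = -0.875
Iteration 2:
  x_1 = (-12 - (1)·-0.875) / (-3) = 3.708
  x_2 = (9 - (4)·3.708) / (8) = -0.729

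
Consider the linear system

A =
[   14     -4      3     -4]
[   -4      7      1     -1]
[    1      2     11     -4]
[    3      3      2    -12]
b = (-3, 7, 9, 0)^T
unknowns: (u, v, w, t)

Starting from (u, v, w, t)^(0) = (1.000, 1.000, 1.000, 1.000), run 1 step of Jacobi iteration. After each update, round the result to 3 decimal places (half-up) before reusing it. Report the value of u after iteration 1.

Iteration 1:
  u = (-3 - (-4)·1.000 - (3)·1.000 - (-4)·1.000) / (14) = 0.143
  v = (7 - (-4)·1.000 - (1)·1.000 - (-1)·1.000) / (7) = 1.571
  w = (9 - (1)·1.000 - (2)·1.000 - (-4)·1.000) / (11) = 0.909
  t = (0 - (3)·1.000 - (3)·1.000 - (2)·1.000) / (-12) = 0.667

0.143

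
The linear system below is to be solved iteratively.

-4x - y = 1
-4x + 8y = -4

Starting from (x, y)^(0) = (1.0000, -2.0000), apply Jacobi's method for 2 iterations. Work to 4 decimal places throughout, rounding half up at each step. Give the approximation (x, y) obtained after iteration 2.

Iteration 1:
  x = (1 - (-1)·-2.0000) / (-4) = 0.2500
  y = (-4 - (-4)·1.0000) / (8) = 0.0000
Iteration 2:
  x = (1 - (-1)·0.0000) / (-4) = -0.2500
  y = (-4 - (-4)·0.2500) / (8) = -0.3750

(-0.2500, -0.3750)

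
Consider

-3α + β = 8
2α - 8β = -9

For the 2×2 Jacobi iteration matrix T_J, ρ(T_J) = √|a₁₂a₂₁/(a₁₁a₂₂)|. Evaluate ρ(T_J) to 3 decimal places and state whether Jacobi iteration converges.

a₁₂a₂₁/(a₁₁a₂₂) = (1)·(2) / ((-3)·(-8)) = 0.083333
ρ = √|0.083333| = √0.083333 = 0.289
ρ < 1, so Jacobi converges

0.289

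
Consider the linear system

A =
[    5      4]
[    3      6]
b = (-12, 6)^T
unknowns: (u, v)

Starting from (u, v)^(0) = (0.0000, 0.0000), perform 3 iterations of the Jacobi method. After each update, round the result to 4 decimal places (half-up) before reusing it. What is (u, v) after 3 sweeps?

Iteration 1:
  u = (-12 - (4)·0.0000) / (5) = -2.4000
  v = (6 - (3)·0.0000) / (6) = 1.0000
Iteration 2:
  u = (-12 - (4)·1.0000) / (5) = -3.2000
  v = (6 - (3)·-2.4000) / (6) = 2.2000
Iteration 3:
  u = (-12 - (4)·2.2000) / (5) = -4.1600
  v = (6 - (3)·-3.2000) / (6) = 2.6000

(-4.1600, 2.6000)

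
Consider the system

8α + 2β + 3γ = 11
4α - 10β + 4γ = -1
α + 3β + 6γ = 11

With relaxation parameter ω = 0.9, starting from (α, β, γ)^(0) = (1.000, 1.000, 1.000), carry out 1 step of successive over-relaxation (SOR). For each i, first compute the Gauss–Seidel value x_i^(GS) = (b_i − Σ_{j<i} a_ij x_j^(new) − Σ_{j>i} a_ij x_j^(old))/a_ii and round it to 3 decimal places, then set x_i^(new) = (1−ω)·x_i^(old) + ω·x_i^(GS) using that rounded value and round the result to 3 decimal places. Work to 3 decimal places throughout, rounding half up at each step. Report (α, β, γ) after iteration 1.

Iteration 1:
  α: GS value = (11 - (2)·1.000 - (3)·1.000) / (8) = 0.750;  α ← (1−ω)·1.000 + ω·0.750 = 0.775
  β: GS value = (-1 - (4)·0.775 - (4)·1.000) / (-10) = 0.810;  β ← (1−ω)·1.000 + ω·0.810 = 0.829
  γ: GS value = (11 - (1)·0.775 - (3)·0.829) / (6) = 1.290;  γ ← (1−ω)·1.000 + ω·1.290 = 1.261

(0.775, 0.829, 1.261)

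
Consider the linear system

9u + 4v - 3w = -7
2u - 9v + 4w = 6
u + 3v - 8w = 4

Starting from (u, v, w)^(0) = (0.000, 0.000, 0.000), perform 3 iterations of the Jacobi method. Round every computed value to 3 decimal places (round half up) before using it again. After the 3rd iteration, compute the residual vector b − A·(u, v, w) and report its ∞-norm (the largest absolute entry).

0.409

Iteration 1:
  u = (-7 - (4)·0.000 - (-3)·0.000) / (9) = -0.778
  v = (6 - (2)·0.000 - (4)·0.000) / (-9) = -0.667
  w = (4 - (1)·0.000 - (3)·0.000) / (-8) = -0.500
Iteration 2:
  u = (-7 - (4)·-0.667 - (-3)·-0.500) / (9) = -0.648
  v = (6 - (2)·-0.778 - (4)·-0.500) / (-9) = -1.062
  w = (4 - (1)·-0.778 - (3)·-0.667) / (-8) = -0.847
Iteration 3:
  u = (-7 - (4)·-1.062 - (-3)·-0.847) / (9) = -0.588
  v = (6 - (2)·-0.648 - (4)·-0.847) / (-9) = -1.187
  w = (4 - (1)·-0.648 - (3)·-1.062) / (-8) = -0.979
Residual b − A·x = (0.103, 0.409, 0.317); ∞-norm = 0.409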